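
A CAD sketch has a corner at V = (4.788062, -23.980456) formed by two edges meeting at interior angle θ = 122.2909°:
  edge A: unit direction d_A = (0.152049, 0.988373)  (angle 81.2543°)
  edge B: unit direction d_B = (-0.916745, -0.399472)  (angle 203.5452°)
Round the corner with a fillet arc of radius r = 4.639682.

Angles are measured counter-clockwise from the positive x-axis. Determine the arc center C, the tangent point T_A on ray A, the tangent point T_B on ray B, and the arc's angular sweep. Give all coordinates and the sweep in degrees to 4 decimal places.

bisector direction at 142.3998° = (-0.792287,0.610149)
center distance |VC| = r/sin(θ/2) = 4.639682/sin(61.1454°) = 5.297362
C = V + |VC|·bis = (0.5910,-20.7483)
T_A = V + ((C−V)·d_A)·d_A = V + 2.5564·d_A = (5.1768,-21.4537)
T_B = V + ((C−V)·d_B)·d_B = V + 2.5564·d_B = (2.4445,-25.0017)
sweep = 180° − θ = 57.7091°

center=(0.5910,-20.7483) T_A=(5.1768,-21.4537) T_B=(2.4445,-25.0017) sweep=57.7091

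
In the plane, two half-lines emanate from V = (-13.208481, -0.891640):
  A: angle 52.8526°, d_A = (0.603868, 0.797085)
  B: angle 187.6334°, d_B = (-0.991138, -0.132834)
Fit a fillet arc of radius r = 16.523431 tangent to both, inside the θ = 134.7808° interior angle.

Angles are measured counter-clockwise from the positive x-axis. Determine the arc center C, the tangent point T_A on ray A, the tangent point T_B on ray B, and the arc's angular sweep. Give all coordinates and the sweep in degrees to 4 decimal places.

bisector direction at 120.2430° = (-0.503668,0.863897)
center distance |VC| = r/sin(θ/2) = 16.523431/sin(67.3904°) = 17.899048
C = V + |VC|·bis = (-22.2237,14.5713)
T_A = V + ((C−V)·d_A)·d_A = V + 6.8813·d_A = (-9.0531,4.5933)
T_B = V + ((C−V)·d_B)·d_B = V + 6.8813·d_B = (-20.0288,-1.8057)
sweep = 180° − θ = 45.2192°

center=(-22.2237,14.5713) T_A=(-9.0531,4.5933) T_B=(-20.0288,-1.8057) sweep=45.2192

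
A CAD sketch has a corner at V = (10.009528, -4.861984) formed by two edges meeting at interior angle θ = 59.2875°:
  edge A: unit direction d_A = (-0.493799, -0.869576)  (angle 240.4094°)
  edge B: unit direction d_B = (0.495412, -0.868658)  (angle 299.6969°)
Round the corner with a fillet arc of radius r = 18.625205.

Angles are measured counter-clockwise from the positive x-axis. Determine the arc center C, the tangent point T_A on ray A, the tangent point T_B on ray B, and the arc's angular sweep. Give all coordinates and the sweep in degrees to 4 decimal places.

center=(10.0445,-42.5186) T_A=(-6.1516,-33.3215) T_B=(26.2234,-33.2915) sweep=120.7125

bisector direction at 270.0532° = (0.000928,-1.000000)
center distance |VC| = r/sin(θ/2) = 18.625205/sin(29.6438°) = 37.656676
C = V + |VC|·bis = (10.0445,-42.5186)
T_A = V + ((C−V)·d_A)·d_A = V + 32.7281·d_A = (-6.1516,-33.3215)
T_B = V + ((C−V)·d_B)·d_B = V + 32.7281·d_B = (26.2234,-33.2915)
sweep = 180° − θ = 120.7125°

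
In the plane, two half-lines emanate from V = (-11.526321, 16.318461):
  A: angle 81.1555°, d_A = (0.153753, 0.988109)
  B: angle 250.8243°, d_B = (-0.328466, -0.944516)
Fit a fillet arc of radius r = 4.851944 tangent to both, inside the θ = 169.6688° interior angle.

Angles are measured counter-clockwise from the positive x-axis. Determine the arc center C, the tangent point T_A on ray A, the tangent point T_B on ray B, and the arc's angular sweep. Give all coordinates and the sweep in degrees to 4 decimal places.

bisector direction at 165.9899° = (-0.970253,0.242093)
center distance |VC| = r/sin(θ/2) = 4.851944/sin(84.8344°) = 4.871730
C = V + |VC|·bis = (-16.2531,17.4979)
T_A = V + ((C−V)·d_A)·d_A = V + 0.4386·d_A = (-11.4589,16.7519)
T_B = V + ((C−V)·d_B)·d_B = V + 0.4386·d_B = (-11.6704,15.9042)
sweep = 180° − θ = 10.3312°

center=(-16.2531,17.4979) T_A=(-11.4589,16.7519) T_B=(-11.6704,15.9042) sweep=10.3312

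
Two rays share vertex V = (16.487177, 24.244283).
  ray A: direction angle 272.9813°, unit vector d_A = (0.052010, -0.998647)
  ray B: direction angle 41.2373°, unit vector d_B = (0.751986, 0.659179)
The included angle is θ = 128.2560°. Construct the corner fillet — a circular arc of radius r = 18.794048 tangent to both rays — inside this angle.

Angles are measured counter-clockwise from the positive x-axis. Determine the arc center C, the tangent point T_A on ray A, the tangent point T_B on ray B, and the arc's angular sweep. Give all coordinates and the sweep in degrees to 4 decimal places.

bisector direction at 337.1093° = (0.921249,-0.388974)
center distance |VC| = r/sin(θ/2) = 18.794048/sin(64.1280°) = 20.887587
C = V + |VC|·bis = (35.7298,16.1195)
T_A = V + ((C−V)·d_A)·d_A = V + 9.1146·d_A = (16.9612,15.1421)
T_B = V + ((C−V)·d_B)·d_B = V + 9.1146·d_B = (23.3412,30.2524)
sweep = 180° − θ = 51.7440°

center=(35.7298,16.1195) T_A=(16.9612,15.1421) T_B=(23.3412,30.2524) sweep=51.7440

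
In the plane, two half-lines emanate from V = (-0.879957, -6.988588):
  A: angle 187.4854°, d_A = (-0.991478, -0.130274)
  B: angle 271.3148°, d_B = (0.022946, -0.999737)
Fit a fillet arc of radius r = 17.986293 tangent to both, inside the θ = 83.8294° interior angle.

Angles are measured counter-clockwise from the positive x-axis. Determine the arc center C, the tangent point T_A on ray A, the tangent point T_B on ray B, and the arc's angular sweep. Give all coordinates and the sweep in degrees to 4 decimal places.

center=(-18.4018,-27.4317) T_A=(-20.7449,-9.5987) T_B=(-0.4202,-27.0190) sweep=96.1706

bisector direction at 229.4001° = (-0.650773,-0.759272)
center distance |VC| = r/sin(θ/2) = 17.986293/sin(41.9147°) = 26.924641
C = V + |VC|·bis = (-18.4018,-27.4317)
T_A = V + ((C−V)·d_A)·d_A = V + 20.0357·d_A = (-20.7449,-9.5987)
T_B = V + ((C−V)·d_B)·d_B = V + 20.0357·d_B = (-0.4202,-27.0190)
sweep = 180° − θ = 96.1706°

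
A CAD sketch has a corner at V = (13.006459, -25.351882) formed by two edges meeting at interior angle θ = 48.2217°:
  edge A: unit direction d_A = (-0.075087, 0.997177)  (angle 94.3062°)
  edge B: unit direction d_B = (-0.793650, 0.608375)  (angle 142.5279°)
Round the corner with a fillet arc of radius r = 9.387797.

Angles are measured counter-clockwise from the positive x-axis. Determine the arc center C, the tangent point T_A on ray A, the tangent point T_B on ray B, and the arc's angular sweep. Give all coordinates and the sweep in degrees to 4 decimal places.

bisector direction at 118.4171° = (-0.475886,0.879507)
center distance |VC| = r/sin(θ/2) = 9.387797/sin(24.1108°) = 22.980957
C = V + |VC|·bis = (2.0701,-5.1400)
T_A = V + ((C−V)·d_A)·d_A = V + 20.9760·d_A = (11.4314,-4.4351)
T_B = V + ((C−V)·d_B)·d_B = V + 20.9760·d_B = (-3.6412,-12.5906)
sweep = 180° − θ = 131.7783°

center=(2.0701,-5.1400) T_A=(11.4314,-4.4351) T_B=(-3.6412,-12.5906) sweep=131.7783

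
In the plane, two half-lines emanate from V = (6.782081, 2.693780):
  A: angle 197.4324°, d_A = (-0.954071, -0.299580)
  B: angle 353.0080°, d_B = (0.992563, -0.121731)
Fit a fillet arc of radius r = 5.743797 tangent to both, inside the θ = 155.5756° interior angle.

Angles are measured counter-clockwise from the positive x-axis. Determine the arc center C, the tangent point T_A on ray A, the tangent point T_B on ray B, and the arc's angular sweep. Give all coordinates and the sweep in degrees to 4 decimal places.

bisector direction at 275.2202° = (0.090984,-0.995852)
center distance |VC| = r/sin(θ/2) = 5.743797/sin(77.7878°) = 5.876783
C = V + |VC|·bis = (7.3168,-3.1586)
T_A = V + ((C−V)·d_A)·d_A = V + 1.2431·d_A = (5.5960,2.3214)
T_B = V + ((C−V)·d_B)·d_B = V + 1.2431·d_B = (8.0160,2.5425)
sweep = 180° − θ = 24.4244°

center=(7.3168,-3.1586) T_A=(5.5960,2.3214) T_B=(8.0160,2.5425) sweep=24.4244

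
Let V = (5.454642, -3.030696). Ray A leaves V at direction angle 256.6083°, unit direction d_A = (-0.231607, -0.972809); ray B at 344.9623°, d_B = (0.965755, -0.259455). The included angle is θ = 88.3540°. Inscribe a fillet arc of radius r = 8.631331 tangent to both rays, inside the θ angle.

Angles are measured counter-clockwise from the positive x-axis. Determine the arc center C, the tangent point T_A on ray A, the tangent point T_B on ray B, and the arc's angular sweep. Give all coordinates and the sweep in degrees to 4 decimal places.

center=(11.7939,-13.6712) T_A=(3.3973,-11.6721) T_B=(14.0334,-5.3354) sweep=91.6460

bisector direction at 300.7853° = (0.511822,-0.859091)
center distance |VC| = r/sin(θ/2) = 8.631331/sin(44.1770°) = 12.385726
C = V + |VC|·bis = (11.7939,-13.6712)
T_A = V + ((C−V)·d_A)·d_A = V + 8.8829·d_A = (3.3973,-11.6721)
T_B = V + ((C−V)·d_B)·d_B = V + 8.8829·d_B = (14.0334,-5.3354)
sweep = 180° − θ = 91.6460°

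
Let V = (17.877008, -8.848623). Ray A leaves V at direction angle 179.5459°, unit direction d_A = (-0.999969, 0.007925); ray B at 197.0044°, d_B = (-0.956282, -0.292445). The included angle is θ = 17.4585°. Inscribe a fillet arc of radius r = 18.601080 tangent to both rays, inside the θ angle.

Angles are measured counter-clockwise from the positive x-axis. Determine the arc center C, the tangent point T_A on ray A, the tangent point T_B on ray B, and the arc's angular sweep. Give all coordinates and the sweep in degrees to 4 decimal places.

center=(-103.4116,-26.4890) T_A=(-103.2641,-7.8885) T_B=(-97.9718,-44.2769) sweep=162.5415

bisector direction at 188.2751° = (-0.989588,-0.143927)
center distance |VC| = r/sin(θ/2) = 18.601080/sin(8.7293°) = 122.564667
C = V + |VC|·bis = (-103.4116,-26.4890)
T_A = V + ((C−V)·d_A)·d_A = V + 121.1449·d_A = (-103.2641,-7.8885)
T_B = V + ((C−V)·d_B)·d_B = V + 121.1449·d_B = (-97.9718,-44.2769)
sweep = 180° − θ = 162.5415°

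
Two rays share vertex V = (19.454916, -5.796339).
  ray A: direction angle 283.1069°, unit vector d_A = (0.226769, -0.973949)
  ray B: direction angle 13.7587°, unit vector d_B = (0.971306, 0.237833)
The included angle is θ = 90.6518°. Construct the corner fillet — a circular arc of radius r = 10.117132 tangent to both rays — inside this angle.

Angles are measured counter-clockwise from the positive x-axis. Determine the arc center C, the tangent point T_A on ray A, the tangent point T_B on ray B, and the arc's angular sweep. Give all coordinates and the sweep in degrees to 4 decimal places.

center=(31.5768,-13.2442) T_A=(21.7232,-15.5384) T_B=(29.1706,-3.4174) sweep=89.3482

bisector direction at 328.4328° = (0.852027,-0.523498)
center distance |VC| = r/sin(θ/2) = 10.117132/sin(45.3259°) = 14.227092
C = V + |VC|·bis = (31.5768,-13.2442)
T_A = V + ((C−V)·d_A)·d_A = V + 10.0027·d_A = (21.7232,-15.5384)
T_B = V + ((C−V)·d_B)·d_B = V + 10.0027·d_B = (29.1706,-3.4174)
sweep = 180° − θ = 89.3482°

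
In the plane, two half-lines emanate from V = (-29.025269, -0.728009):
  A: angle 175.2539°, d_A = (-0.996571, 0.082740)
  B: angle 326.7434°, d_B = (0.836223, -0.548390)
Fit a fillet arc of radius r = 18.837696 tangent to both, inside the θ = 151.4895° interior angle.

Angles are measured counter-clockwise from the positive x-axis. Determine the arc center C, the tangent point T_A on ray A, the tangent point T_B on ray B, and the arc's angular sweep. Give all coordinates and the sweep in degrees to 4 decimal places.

center=(-35.3535,-19.1051) T_A=(-33.7949,-0.3320) T_B=(-25.0231,-3.3526) sweep=28.5105

bisector direction at 250.9986° = (-0.325590,-0.945511)
center distance |VC| = r/sin(θ/2) = 18.837696/sin(75.7447°) = 19.436168
C = V + |VC|·bis = (-35.3535,-19.1051)
T_A = V + ((C−V)·d_A)·d_A = V + 4.7860·d_A = (-33.7949,-0.3320)
T_B = V + ((C−V)·d_B)·d_B = V + 4.7860·d_B = (-25.0231,-3.3526)
sweep = 180° − θ = 28.5105°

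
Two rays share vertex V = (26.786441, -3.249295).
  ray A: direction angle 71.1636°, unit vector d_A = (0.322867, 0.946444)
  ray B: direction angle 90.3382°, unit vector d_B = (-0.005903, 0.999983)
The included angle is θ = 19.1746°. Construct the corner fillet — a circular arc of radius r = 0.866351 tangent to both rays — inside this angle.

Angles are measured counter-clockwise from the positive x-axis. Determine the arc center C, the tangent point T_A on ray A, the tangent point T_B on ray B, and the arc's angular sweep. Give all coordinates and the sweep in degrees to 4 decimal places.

bisector direction at 80.7509° = (0.160727,0.986999)
center distance |VC| = r/sin(θ/2) = 0.866351/sin(9.5873°) = 5.201741
C = V + |VC|·bis = (27.6225,1.8848)
T_A = V + ((C−V)·d_A)·d_A = V + 5.1291·d_A = (28.4425,1.6051)
T_B = V + ((C−V)·d_B)·d_B = V + 5.1291·d_B = (26.7562,1.8797)
sweep = 180° − θ = 160.8254°

center=(27.6225,1.8848) T_A=(28.4425,1.6051) T_B=(26.7562,1.8797) sweep=160.8254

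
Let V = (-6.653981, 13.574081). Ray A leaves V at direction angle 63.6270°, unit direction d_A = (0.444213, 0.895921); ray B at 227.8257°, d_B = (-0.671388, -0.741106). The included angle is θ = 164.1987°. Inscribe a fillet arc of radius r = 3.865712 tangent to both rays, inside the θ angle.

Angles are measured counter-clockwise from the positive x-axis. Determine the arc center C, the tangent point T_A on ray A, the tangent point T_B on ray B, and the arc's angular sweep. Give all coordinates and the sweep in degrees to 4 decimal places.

bisector direction at 145.7264° = (-0.826357,0.563146)
center distance |VC| = r/sin(θ/2) = 3.865712/sin(82.0994°) = 3.902757
C = V + |VC|·bis = (-9.8791,15.7719)
T_A = V + ((C−V)·d_A)·d_A = V + 0.5365·d_A = (-6.4157,14.0547)
T_B = V + ((C−V)·d_B)·d_B = V + 0.5365·d_B = (-7.0142,13.1765)
sweep = 180° − θ = 15.8013°

center=(-9.8791,15.7719) T_A=(-6.4157,14.0547) T_B=(-7.0142,13.1765) sweep=15.8013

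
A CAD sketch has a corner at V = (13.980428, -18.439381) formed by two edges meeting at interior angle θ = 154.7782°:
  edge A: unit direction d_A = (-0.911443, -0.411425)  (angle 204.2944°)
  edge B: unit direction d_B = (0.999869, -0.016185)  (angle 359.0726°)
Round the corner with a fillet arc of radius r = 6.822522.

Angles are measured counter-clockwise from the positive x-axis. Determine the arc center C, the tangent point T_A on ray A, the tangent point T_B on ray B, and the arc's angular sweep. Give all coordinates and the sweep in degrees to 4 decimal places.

bisector direction at 281.6835° = (0.202505,-0.979281)
center distance |VC| = r/sin(θ/2) = 6.822522/sin(77.3891°) = 6.991183
C = V + |VC|·bis = (15.3962,-25.2857)
T_A = V + ((C−V)·d_A)·d_A = V + 1.5264·d_A = (12.5892,-19.0674)
T_B = V + ((C−V)·d_B)·d_B = V + 1.5264·d_B = (15.5066,-18.4641)
sweep = 180° − θ = 25.2218°

center=(15.3962,-25.2857) T_A=(12.5892,-19.0674) T_B=(15.5066,-18.4641) sweep=25.2218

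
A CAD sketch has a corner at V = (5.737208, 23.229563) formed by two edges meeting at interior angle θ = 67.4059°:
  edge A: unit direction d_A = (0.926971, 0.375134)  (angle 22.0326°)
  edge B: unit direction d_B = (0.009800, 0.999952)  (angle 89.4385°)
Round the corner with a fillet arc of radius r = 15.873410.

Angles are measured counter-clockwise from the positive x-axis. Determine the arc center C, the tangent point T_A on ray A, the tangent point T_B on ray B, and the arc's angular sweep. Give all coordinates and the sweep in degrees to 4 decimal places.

bisector direction at 55.7355° = (0.563013,0.826448)
center distance |VC| = r/sin(θ/2) = 15.873410/sin(33.7030°) = 28.606550
C = V + |VC|·bis = (21.8431,46.8714)
T_A = V + ((C−V)·d_A)·d_A = V + 23.7985·d_A = (27.7977,32.1572)
T_B = V + ((C−V)·d_B)·d_B = V + 23.7985·d_B = (5.9704,47.0269)
sweep = 180° − θ = 112.5941°

center=(21.8431,46.8714) T_A=(27.7977,32.1572) T_B=(5.9704,47.0269) sweep=112.5941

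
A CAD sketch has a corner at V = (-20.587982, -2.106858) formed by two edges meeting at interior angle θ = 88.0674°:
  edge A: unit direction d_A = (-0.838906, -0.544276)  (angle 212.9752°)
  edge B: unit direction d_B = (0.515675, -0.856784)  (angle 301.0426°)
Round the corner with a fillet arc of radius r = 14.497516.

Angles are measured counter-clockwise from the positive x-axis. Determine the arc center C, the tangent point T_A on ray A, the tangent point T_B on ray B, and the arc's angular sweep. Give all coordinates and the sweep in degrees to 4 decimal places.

bisector direction at 257.0089° = (-0.224800,-0.974405)
center distance |VC| = r/sin(θ/2) = 14.497516/sin(44.0337°) = 20.857294
C = V + |VC|·bis = (-25.2767,-22.4303)
T_A = V + ((C−V)·d_A)·d_A = V + 14.9950·d_A = (-33.1673,-10.2683)
T_B = V + ((C−V)·d_B)·d_B = V + 14.9950·d_B = (-12.8555,-14.9543)
sweep = 180° − θ = 91.9326°

center=(-25.2767,-22.4303) T_A=(-33.1673,-10.2683) T_B=(-12.8555,-14.9543) sweep=91.9326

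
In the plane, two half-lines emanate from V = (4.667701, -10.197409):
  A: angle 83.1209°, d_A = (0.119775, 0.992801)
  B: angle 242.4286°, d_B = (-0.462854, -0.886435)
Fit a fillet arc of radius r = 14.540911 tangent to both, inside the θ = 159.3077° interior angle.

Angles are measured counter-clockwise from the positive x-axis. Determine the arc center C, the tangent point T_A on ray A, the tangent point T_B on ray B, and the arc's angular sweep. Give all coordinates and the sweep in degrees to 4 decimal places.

center=(-9.4506,-5.8203) T_A=(4.9857,-7.5619) T_B=(3.4390,-12.5506) sweep=20.6923

bisector direction at 162.7748° = (-0.955148,0.296129)
center distance |VC| = r/sin(θ/2) = 14.540911/sin(79.6539°) = 14.781244
C = V + |VC|·bis = (-9.4506,-5.8203)
T_A = V + ((C−V)·d_A)·d_A = V + 2.6546·d_A = (4.9857,-7.5619)
T_B = V + ((C−V)·d_B)·d_B = V + 2.6546·d_B = (3.4390,-12.5506)
sweep = 180° − θ = 20.6923°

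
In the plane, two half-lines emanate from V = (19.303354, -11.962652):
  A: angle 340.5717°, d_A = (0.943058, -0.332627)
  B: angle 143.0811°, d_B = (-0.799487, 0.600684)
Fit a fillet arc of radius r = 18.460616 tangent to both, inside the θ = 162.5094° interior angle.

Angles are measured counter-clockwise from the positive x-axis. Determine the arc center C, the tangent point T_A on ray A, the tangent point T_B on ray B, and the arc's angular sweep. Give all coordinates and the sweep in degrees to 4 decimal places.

center=(28.1220,4.5022) T_A=(21.9815,-12.9072) T_B=(17.0330,-10.2568) sweep=17.4906

bisector direction at 61.8264° = (0.472145,0.881521)
center distance |VC| = r/sin(θ/2) = 18.460616/sin(81.2547°) = 18.677764
C = V + |VC|·bis = (28.1220,4.5022)
T_A = V + ((C−V)·d_A)·d_A = V + 2.8398·d_A = (21.9815,-12.9072)
T_B = V + ((C−V)·d_B)·d_B = V + 2.8398·d_B = (17.0330,-10.2568)
sweep = 180° − θ = 17.4906°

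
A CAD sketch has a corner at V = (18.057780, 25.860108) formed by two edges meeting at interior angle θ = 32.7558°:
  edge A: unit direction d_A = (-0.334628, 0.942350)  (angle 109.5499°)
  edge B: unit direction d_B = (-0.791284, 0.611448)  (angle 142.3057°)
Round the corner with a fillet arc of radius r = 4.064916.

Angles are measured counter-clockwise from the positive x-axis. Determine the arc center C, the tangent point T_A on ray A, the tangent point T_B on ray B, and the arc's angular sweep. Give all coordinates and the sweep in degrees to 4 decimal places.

bisector direction at 125.9278° = (-0.586765,0.809757)
center distance |VC| = r/sin(θ/2) = 4.064916/sin(16.3779°) = 14.416057
C = V + |VC|·bis = (9.5989,37.5336)
T_A = V + ((C−V)·d_A)·d_A = V + 13.8311·d_A = (13.4295,38.8938)
T_B = V + ((C−V)·d_B)·d_B = V + 13.8311·d_B = (7.1135,34.3171)
sweep = 180° − θ = 147.2442°

center=(9.5989,37.5336) T_A=(13.4295,38.8938) T_B=(7.1135,34.3171) sweep=147.2442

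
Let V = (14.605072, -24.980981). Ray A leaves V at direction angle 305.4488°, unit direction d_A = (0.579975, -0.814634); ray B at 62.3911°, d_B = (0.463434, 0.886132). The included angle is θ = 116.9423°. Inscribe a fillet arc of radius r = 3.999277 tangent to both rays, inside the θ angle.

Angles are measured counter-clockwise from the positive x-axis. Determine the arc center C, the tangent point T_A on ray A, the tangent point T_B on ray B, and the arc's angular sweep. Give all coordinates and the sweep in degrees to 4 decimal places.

bisector direction at 3.9200° = (0.997661,0.068363)
center distance |VC| = r/sin(θ/2) = 3.999277/sin(58.4712°) = 4.691911
C = V + |VC|·bis = (19.2860,-24.6602)
T_A = V + ((C−V)·d_A)·d_A = V + 2.4535·d_A = (16.0281,-26.9797)
T_B = V + ((C−V)·d_B)·d_B = V + 2.4535·d_B = (15.7421,-22.8068)
sweep = 180° − θ = 63.0577°

center=(19.2860,-24.6602) T_A=(16.0281,-26.9797) T_B=(15.7421,-22.8068) sweep=63.0577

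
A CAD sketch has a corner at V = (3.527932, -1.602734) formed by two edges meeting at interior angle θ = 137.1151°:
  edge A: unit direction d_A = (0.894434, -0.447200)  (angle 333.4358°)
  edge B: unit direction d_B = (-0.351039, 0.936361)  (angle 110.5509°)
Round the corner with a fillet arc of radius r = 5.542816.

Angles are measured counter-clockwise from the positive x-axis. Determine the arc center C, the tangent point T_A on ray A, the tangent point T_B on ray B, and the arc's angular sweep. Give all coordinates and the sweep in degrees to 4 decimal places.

bisector direction at 41.9933° = (0.743222,0.669044)
center distance |VC| = r/sin(θ/2) = 5.542816/sin(68.5576°) = 5.954989
C = V + |VC|·bis = (7.9538,2.3814)
T_A = V + ((C−V)·d_A)·d_A = V + 2.1769·d_A = (5.4751,-2.5763)
T_B = V + ((C−V)·d_B)·d_B = V + 2.1769·d_B = (2.7637,0.4357)
sweep = 180° − θ = 42.8849°

center=(7.9538,2.3814) T_A=(5.4751,-2.5763) T_B=(2.7637,0.4357) sweep=42.8849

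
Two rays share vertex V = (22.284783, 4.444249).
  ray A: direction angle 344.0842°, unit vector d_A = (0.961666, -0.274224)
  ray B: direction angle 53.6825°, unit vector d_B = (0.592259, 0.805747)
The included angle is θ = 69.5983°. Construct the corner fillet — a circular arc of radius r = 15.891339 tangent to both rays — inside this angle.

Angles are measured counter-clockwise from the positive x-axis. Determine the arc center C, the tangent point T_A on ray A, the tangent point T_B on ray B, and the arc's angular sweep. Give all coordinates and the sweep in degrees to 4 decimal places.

center=(48.6314,13.4562) T_A=(44.2736,-1.8260) T_B=(35.8270,22.8680) sweep=110.4017

bisector direction at 18.8834° = (0.946179,0.323642)
center distance |VC| = r/sin(θ/2) = 15.891339/sin(34.7991°) = 27.845278
C = V + |VC|·bis = (48.6314,13.4562)
T_A = V + ((C−V)·d_A)·d_A = V + 22.8654·d_A = (44.2736,-1.8260)
T_B = V + ((C−V)·d_B)·d_B = V + 22.8654·d_B = (35.8270,22.8680)
sweep = 180° − θ = 110.4017°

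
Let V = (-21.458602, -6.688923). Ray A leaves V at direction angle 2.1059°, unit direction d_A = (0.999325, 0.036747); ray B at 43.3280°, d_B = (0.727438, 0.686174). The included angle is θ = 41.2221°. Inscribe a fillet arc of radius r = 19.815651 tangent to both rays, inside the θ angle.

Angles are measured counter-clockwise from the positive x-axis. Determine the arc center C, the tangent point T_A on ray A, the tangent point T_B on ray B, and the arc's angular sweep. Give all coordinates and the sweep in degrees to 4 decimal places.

center=(30.4655,15.0494) T_A=(31.1936,-4.7528) T_B=(16.8685,29.4641) sweep=138.7779

bisector direction at 22.7169° = (0.922424,0.386179)
center distance |VC| = r/sin(θ/2) = 19.815651/sin(20.6110°) = 56.290918
C = V + |VC|·bis = (30.4655,15.0494)
T_A = V + ((C−V)·d_A)·d_A = V + 52.6878·d_A = (31.1936,-4.7528)
T_B = V + ((C−V)·d_B)·d_B = V + 52.6878·d_B = (16.8685,29.4641)
sweep = 180° − θ = 138.7779°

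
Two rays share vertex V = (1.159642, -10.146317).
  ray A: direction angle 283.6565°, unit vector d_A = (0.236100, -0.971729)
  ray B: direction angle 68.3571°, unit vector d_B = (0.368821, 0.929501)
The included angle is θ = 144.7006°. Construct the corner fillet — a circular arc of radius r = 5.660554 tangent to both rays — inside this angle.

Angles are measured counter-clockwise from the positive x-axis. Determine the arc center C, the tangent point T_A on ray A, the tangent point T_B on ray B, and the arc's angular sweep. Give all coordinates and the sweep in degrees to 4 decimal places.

center=(7.0854,-10.5600) T_A=(1.5849,-11.8964) T_B=(1.8239,-8.4722) sweep=35.2994

bisector direction at 356.0068° = (0.997572,-0.069638)
center distance |VC| = r/sin(θ/2) = 5.660554/sin(72.3503°) = 5.940170
C = V + |VC|·bis = (7.0854,-10.5600)
T_A = V + ((C−V)·d_A)·d_A = V + 1.8010·d_A = (1.5849,-11.8964)
T_B = V + ((C−V)·d_B)·d_B = V + 1.8010·d_B = (1.8239,-8.4722)
sweep = 180° − θ = 35.2994°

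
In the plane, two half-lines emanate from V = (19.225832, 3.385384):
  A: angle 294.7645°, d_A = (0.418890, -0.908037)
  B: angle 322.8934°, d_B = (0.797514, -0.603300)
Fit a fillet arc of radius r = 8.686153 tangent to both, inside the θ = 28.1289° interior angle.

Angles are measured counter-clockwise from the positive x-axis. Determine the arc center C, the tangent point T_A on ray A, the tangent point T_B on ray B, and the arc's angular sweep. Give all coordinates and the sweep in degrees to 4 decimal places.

center=(41.6369,-24.4596) T_A=(33.7496,-28.0981) T_B=(46.8773,-17.5323) sweep=151.8711

bisector direction at 308.8290° = (0.626998,-0.779021)
center distance |VC| = r/sin(θ/2) = 8.686153/sin(14.0645°) = 35.743545
C = V + |VC|·bis = (41.6369,-24.4596)
T_A = V + ((C−V)·d_A)·d_A = V + 34.6721·d_A = (33.7496,-28.0981)
T_B = V + ((C−V)·d_B)·d_B = V + 34.6721·d_B = (46.8773,-17.5323)
sweep = 180° − θ = 151.8711°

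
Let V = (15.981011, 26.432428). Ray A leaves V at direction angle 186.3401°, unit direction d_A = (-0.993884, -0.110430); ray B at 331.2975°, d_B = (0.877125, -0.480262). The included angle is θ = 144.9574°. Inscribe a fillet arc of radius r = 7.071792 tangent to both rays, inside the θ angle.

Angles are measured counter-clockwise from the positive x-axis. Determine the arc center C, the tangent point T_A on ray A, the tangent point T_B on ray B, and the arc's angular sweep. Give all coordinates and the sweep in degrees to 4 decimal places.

center=(14.5430,19.1573) T_A=(13.7620,26.1859) T_B=(17.9393,25.3602) sweep=35.0426

bisector direction at 258.8188° = (-0.193912,-0.981019)
center distance |VC| = r/sin(θ/2) = 7.071792/sin(72.4787°) = 7.415850
C = V + |VC|·bis = (14.5430,19.1573)
T_A = V + ((C−V)·d_A)·d_A = V + 2.2326·d_A = (13.7620,26.1859)
T_B = V + ((C−V)·d_B)·d_B = V + 2.2326·d_B = (17.9393,25.3602)
sweep = 180° − θ = 35.0426°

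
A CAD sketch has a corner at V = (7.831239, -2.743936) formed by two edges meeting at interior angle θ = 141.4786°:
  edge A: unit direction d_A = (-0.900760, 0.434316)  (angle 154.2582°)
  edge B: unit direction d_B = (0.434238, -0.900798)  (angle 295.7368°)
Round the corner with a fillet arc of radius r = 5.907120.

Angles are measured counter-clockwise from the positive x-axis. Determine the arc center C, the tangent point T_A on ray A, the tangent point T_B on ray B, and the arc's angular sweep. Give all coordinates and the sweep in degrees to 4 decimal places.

center=(3.4064,-7.1684) T_A=(5.9720,-1.8475) T_B=(8.7275,-4.6033) sweep=38.5214

bisector direction at 224.9975° = (-0.707138,-0.707076)
center distance |VC| = r/sin(θ/2) = 5.907120/sin(70.7393°) = 6.257361
C = V + |VC|·bis = (3.4064,-7.1684)
T_A = V + ((C−V)·d_A)·d_A = V + 2.0641·d_A = (5.9720,-1.8475)
T_B = V + ((C−V)·d_B)·d_B = V + 2.0641·d_B = (8.7275,-4.6033)
sweep = 180° − θ = 38.5214°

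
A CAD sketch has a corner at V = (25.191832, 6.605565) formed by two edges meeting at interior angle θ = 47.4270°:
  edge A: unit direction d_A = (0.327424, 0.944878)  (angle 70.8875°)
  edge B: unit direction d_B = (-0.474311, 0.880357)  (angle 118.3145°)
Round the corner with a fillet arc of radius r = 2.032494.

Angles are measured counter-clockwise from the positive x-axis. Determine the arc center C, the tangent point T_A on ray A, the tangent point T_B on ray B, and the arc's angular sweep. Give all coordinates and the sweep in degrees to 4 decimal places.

bisector direction at 94.6010° = (-0.080216,0.996777)
center distance |VC| = r/sin(θ/2) = 2.032494/sin(23.7135°) = 5.053900
C = V + |VC|·bis = (24.7864,11.6432)
T_A = V + ((C−V)·d_A)·d_A = V + 4.6272·d_A = (26.7069,10.9777)
T_B = V + ((C−V)·d_B)·d_B = V + 4.6272·d_B = (22.9971,10.6791)
sweep = 180° − θ = 132.5730°

center=(24.7864,11.6432) T_A=(26.7069,10.9777) T_B=(22.9971,10.6791) sweep=132.5730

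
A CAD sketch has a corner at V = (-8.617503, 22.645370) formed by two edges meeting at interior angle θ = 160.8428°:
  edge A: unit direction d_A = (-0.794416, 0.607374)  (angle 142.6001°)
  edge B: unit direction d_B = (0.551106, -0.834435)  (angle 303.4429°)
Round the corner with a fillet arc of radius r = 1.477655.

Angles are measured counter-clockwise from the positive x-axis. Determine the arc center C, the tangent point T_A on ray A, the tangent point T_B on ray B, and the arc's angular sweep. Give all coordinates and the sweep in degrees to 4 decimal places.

bisector direction at 223.0215° = (-0.731098,-0.682273)
center distance |VC| = r/sin(θ/2) = 1.477655/sin(80.4214°) = 1.498547
C = V + |VC|·bis = (-9.7131,21.6230)
T_A = V + ((C−V)·d_A)·d_A = V + 0.2494·d_A = (-8.8156,22.7968)
T_B = V + ((C−V)·d_B)·d_B = V + 0.2494·d_B = (-8.4801,22.4373)
sweep = 180° − θ = 19.1572°

center=(-9.7131,21.6230) T_A=(-8.8156,22.7968) T_B=(-8.4801,22.4373) sweep=19.1572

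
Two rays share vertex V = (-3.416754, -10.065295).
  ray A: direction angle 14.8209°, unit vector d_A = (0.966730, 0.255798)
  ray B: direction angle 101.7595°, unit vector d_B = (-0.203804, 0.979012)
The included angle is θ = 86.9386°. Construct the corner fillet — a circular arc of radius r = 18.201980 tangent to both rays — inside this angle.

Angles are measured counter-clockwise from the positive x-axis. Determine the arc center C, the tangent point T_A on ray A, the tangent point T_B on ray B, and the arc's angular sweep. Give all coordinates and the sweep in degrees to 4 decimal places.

bisector direction at 58.2902° = (0.525617,0.850721)
center distance |VC| = r/sin(θ/2) = 18.201980/sin(43.4693°) = 26.457681
C = V + |VC|·bis = (10.4899,12.4428)
T_A = V + ((C−V)·d_A)·d_A = V + 19.2015·d_A = (15.1459,-5.1536)
T_B = V + ((C−V)·d_B)·d_B = V + 19.2015·d_B = (-7.3301,8.7332)
sweep = 180° − θ = 93.0614°

center=(10.4899,12.4428) T_A=(15.1459,-5.1536) T_B=(-7.3301,8.7332) sweep=93.0614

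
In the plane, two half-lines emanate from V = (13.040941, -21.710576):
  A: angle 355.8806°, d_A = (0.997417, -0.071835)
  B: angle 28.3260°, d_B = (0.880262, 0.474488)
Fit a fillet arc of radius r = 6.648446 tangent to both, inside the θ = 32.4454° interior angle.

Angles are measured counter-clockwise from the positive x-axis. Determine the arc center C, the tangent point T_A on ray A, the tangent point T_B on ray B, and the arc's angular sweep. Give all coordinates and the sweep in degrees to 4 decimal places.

center=(36.3098,-16.7208) T_A=(35.8322,-23.3520) T_B=(33.1552,-10.8684) sweep=147.5546

bisector direction at 12.1033° = (0.977771,0.209675)
center distance |VC| = r/sin(θ/2) = 6.648446/sin(16.2227°) = 23.797864
C = V + |VC|·bis = (36.3098,-16.7208)
T_A = V + ((C−V)·d_A)·d_A = V + 22.8503·d_A = (35.8322,-23.3520)
T_B = V + ((C−V)·d_B)·d_B = V + 22.8503·d_B = (33.1552,-10.8684)
sweep = 180° − θ = 147.5546°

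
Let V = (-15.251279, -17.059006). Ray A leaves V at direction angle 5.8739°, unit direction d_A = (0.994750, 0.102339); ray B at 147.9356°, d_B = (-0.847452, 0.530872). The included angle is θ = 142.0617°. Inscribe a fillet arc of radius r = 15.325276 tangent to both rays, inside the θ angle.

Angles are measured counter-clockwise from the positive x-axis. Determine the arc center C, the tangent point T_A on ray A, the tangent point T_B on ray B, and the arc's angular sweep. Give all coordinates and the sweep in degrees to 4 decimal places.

center=(-11.5796,-1.2751) T_A=(-10.0112,-16.5199) T_B=(-19.7154,-14.2625) sweep=37.9383

bisector direction at 76.9048° = (0.226571,0.973995)
center distance |VC| = r/sin(θ/2) = 15.325276/sin(71.0309°) = 16.205327
C = V + |VC|·bis = (-11.5796,-1.2751)
T_A = V + ((C−V)·d_A)·d_A = V + 5.2677·d_A = (-10.0112,-16.5199)
T_B = V + ((C−V)·d_B)·d_B = V + 5.2677·d_B = (-19.7154,-14.2625)
sweep = 180° − θ = 37.9383°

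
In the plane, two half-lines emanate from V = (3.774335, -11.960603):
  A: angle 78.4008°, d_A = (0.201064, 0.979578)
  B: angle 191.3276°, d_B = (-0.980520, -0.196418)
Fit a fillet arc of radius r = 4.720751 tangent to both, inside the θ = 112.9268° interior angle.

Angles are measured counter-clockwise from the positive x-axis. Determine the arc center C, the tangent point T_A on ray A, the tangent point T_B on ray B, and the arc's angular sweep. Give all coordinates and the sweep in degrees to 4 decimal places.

center=(-0.2209,-7.9464) T_A=(4.4035,-8.8956) T_B=(0.7064,-12.5752) sweep=67.0732

bisector direction at 134.8642° = (-0.705429,0.708781)
center distance |VC| = r/sin(θ/2) = 4.720751/sin(56.4634°) = 5.663544
C = V + |VC|·bis = (-0.2209,-7.9464)
T_A = V + ((C−V)·d_A)·d_A = V + 3.1289·d_A = (4.4035,-8.8956)
T_B = V + ((C−V)·d_B)·d_B = V + 3.1289·d_B = (0.7064,-12.5752)
sweep = 180° − θ = 67.0732°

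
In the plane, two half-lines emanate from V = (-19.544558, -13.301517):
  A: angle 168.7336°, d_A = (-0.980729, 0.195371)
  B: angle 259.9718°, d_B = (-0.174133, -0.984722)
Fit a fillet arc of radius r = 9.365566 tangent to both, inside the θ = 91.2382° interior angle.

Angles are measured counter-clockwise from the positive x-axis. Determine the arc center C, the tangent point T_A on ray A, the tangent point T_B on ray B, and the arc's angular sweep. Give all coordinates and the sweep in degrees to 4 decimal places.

bisector direction at 214.3527° = (-0.825580,-0.564286)
center distance |VC| = r/sin(θ/2) = 9.365566/sin(45.6191°) = 13.104084
C = V + |VC|·bis = (-30.3630,-20.6960)
T_A = V + ((C−V)·d_A)·d_A = V + 9.1653·d_A = (-28.5333,-11.5109)
T_B = V + ((C−V)·d_B)·d_B = V + 9.1653·d_B = (-21.1405,-22.3268)
sweep = 180° − θ = 88.7618°

center=(-30.3630,-20.6960) T_A=(-28.5333,-11.5109) T_B=(-21.1405,-22.3268) sweep=88.7618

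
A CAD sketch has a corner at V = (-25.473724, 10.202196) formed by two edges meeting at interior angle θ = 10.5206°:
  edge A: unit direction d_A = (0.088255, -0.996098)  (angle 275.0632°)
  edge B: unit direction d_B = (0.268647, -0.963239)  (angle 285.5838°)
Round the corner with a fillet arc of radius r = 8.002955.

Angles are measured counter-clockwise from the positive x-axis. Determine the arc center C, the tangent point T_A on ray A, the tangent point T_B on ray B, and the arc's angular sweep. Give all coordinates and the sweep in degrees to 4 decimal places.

center=(-9.8306,-75.6764) T_A=(-17.8023,-76.3827) T_B=(-2.1218,-73.5264) sweep=169.4794

bisector direction at 280.3235° = (0.179206,-0.983812)
center distance |VC| = r/sin(θ/2) = 8.002955/sin(5.2603°) = 87.291665
C = V + |VC|·bis = (-9.8306,-75.6764)
T_A = V + ((C−V)·d_A)·d_A = V + 86.9240·d_A = (-17.8023,-76.3827)
T_B = V + ((C−V)·d_B)·d_B = V + 86.9240·d_B = (-2.1218,-73.5264)
sweep = 180° − θ = 169.4794°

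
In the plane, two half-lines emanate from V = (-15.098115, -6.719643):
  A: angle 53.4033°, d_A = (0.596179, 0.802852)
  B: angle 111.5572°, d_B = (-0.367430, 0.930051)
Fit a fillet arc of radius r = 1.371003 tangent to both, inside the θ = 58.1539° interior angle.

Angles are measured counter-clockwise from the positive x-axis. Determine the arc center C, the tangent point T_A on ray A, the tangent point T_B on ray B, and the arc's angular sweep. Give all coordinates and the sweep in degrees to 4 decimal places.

bisector direction at 82.4803° = (0.130868,0.991400)
center distance |VC| = r/sin(θ/2) = 1.371003/sin(29.0770°) = 2.821088
C = V + |VC|·bis = (-14.7289,-3.9228)
T_A = V + ((C−V)·d_A)·d_A = V + 2.4655·d_A = (-13.6282,-4.7402)
T_B = V + ((C−V)·d_B)·d_B = V + 2.4655·d_B = (-16.0040,-4.4266)
sweep = 180° − θ = 121.8461°

center=(-14.7289,-3.9228) T_A=(-13.6282,-4.7402) T_B=(-16.0040,-4.4266) sweep=121.8461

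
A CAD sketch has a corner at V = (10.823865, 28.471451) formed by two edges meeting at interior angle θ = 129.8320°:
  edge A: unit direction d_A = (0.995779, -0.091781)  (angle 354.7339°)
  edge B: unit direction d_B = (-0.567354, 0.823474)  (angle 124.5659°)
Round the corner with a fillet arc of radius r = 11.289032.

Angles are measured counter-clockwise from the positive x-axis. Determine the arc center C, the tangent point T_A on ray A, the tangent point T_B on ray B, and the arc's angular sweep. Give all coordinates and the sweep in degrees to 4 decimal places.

center=(17.1220,39.2278) T_A=(16.0859,27.9864) T_B=(7.8258,32.8230) sweep=50.1680

bisector direction at 59.6499° = (0.505282,0.862954)
center distance |VC| = r/sin(θ/2) = 11.289032/sin(64.9160°) = 12.464603
C = V + |VC|·bis = (17.1220,39.2278)
T_A = V + ((C−V)·d_A)·d_A = V + 5.2843·d_A = (16.0859,27.9864)
T_B = V + ((C−V)·d_B)·d_B = V + 5.2843·d_B = (7.8258,32.8230)
sweep = 180° − θ = 50.1680°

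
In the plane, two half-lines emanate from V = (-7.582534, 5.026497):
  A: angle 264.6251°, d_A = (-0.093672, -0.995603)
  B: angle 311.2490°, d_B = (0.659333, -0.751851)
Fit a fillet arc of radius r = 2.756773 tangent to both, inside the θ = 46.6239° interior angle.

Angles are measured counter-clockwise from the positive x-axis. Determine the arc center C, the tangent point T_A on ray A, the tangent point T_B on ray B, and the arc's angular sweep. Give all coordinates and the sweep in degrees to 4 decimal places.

center=(-5.4371,-1.6011) T_A=(-8.1818,-1.3429) T_B=(-3.3645,0.2165) sweep=133.3761

bisector direction at 287.9370° = (0.307972,-0.951395)
center distance |VC| = r/sin(θ/2) = 2.756773/sin(23.3119°) = 6.966174
C = V + |VC|·bis = (-5.4371,-1.6011)
T_A = V + ((C−V)·d_A)·d_A = V + 6.3975·d_A = (-8.1818,-1.3429)
T_B = V + ((C−V)·d_B)·d_B = V + 6.3975·d_B = (-3.3645,0.2165)
sweep = 180° − θ = 133.3761°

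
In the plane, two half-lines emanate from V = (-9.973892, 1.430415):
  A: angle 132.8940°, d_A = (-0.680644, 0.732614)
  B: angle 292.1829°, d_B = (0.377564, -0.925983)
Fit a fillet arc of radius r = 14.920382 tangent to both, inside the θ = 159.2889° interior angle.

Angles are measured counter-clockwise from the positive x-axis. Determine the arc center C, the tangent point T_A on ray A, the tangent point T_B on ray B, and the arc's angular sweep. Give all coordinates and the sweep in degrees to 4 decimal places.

bisector direction at 212.5385° = (-0.843031,-0.537865)
center distance |VC| = r/sin(θ/2) = 14.920382/sin(79.6445°) = 15.167441
C = V + |VC|·bis = (-22.7605,-6.7276)
T_A = V + ((C−V)·d_A)·d_A = V + 2.7264·d_A = (-11.8296,3.4278)
T_B = V + ((C−V)·d_B)·d_B = V + 2.7264·d_B = (-8.9445,-1.0942)
sweep = 180° − θ = 20.7111°

center=(-22.7605,-6.7276) T_A=(-11.8296,3.4278) T_B=(-8.9445,-1.0942) sweep=20.7111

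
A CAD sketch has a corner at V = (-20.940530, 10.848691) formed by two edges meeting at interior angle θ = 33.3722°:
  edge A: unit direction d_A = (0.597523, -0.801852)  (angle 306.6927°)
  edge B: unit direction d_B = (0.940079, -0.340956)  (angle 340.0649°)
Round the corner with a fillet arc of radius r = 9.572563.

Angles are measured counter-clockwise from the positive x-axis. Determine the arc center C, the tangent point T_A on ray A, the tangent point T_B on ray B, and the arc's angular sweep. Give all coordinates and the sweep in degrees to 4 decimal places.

center=(5.8172,-9.0387) T_A=(-1.8585,-14.7586) T_B=(9.0811,-0.0398) sweep=146.6278

bisector direction at 323.3788° = (0.802597,-0.596522)
center distance |VC| = r/sin(θ/2) = 9.572563/sin(16.6861°) = 33.338992
C = V + |VC|·bis = (5.8172,-9.0387)
T_A = V + ((C−V)·d_A)·d_A = V + 31.9352·d_A = (-1.8585,-14.7586)
T_B = V + ((C−V)·d_B)·d_B = V + 31.9352·d_B = (9.0811,-0.0398)
sweep = 180° − θ = 146.6278°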